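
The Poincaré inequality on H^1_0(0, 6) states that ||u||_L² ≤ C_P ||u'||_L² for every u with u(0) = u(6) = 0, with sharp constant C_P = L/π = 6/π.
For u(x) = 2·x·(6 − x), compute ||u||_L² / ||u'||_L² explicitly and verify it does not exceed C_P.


||u||_L² / ||u'||_L² = 3*sqrt(10)/5 < C_P = 6/π.

u(x) = 2·x·(6 − x), so u'(x) = 12 - 4*x.
u(x) = 2·x·(6 − x) vanishes at x = 0 and x = 6, so u ∈ H^1_0(0, 6). Differentiate via the product rule and integrate the resulting polynomials term by term.
  ∫_0^6 u² dx = ∫_0^6 (4*x^4 - 48*x^3 + 144*x^2) dx. Term by term:
    ∫_0^6 4*x^4 dx = 31104/5;  ∫_0^6 -48*x^3 dx = -15552;  ∫_0^6 144*x^2 dx = 10368.
  Sum: 31104/5 − 15552 + 10368 = 5184/5.
  ∫_0^6 (u')² dx = ∫_0^6 (16*x^2 - 96*x + 144) dx. Term by term:
    ∫_0^6 16*x^2 dx = 1152;  ∫_0^6 -96*x dx = -1728;  ∫_0^6 144 dx = 864.
  Sum: 1152 − 1728 + 864 = 288.
∫_0^6 u² dx = 5184/5, so ||u||_L² = 72*sqrt(5)/5.
∫_0^6 (u')² dx = 288, so ||u'||_L² = 12*sqrt(2).
Ratio ||u||_L² / ||u'||_L² = 3*sqrt(10)/5.
Sharp Poincaré constant on H^1_0(0, 6) is C_P = L/π = 6/π, achieved by sin(π/6·x).
A polynomial bump cannot attain the sharp Poincaré constant (only the first sine eigenfunction does), so the ratio is strictly less than C_P, consistent with ||u||_L² ≤ C_P ||u'||_L².


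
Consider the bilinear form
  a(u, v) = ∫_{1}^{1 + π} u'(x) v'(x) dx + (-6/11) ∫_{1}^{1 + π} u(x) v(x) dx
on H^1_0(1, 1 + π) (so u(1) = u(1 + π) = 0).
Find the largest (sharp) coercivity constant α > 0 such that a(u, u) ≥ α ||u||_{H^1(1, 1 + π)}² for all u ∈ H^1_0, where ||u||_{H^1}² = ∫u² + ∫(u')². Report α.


α = 5/22

Coercivity of a(·,·) on H^1_0(1, 1 + π) means a(u, u) ≥ α ||u||_{H^1}² for every u ∈ H^1_0.
The interval has length L = π, and Poincaré/coercivity depend only on L. Here a(u, u) = ∫(u')² + (-6/11)·∫u².
Here c = -6/11 < 0 with |c| < (π/L)² = 1, so coercivity still holds. The condition a(u,u) ≥ α||u||_{H^1}² reads (1−α)∫(u')² ≥ (α−c)∫u². Any admissible α is ≤ 1 (rapidly oscillating u have ∫u²/∫(u')² → 0), and α = 1 would force 0 ≥ (1−c)∫u², impossible since c < 1; so 1−α > 0. By the sharp Poincaré inequality on H^1_0 of an interval of length L, ∫(u')² ≥ (π/L)²∫u² with equality for the first sine mode sin(π(x−x₀)/L) (x₀ the left endpoint), so the inequality holds for all u iff (1−α)(π/L)² ≥ α − c, i.e. α ≤ ((π/L)² + c)/((π/L)² + 1) = (1 + c(L/π)²)/(1 + (L/π)²). (Direct route, valid since c ≤ 0: Poincaré gives c∫u² ≥ c(L/π)²∫(u')², so a(u,u) ≥ (1 + c(L/π)²)∫(u')², while ||u||_{H^1}² ≤ (1 + (L/π)²)∫(u')²; dividing yields the same α.) With (π/L)² = 1 and c = -6/11, the largest admissible constant is α = ((π/L)² + c)/((π/L)² + 1).
Simplifying, α = 5/22.


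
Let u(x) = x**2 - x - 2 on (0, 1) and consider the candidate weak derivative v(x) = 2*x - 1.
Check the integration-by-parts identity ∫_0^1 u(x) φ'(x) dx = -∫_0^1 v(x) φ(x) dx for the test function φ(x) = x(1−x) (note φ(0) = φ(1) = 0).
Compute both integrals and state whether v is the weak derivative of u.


LHS = 0, RHS = 0. Yes, v = u' weakly.

u(x) = x**2 - x - 2, classical derivative u'(x) = 2*x - 1.
φ(x) = x(1−x), so φ'(x) = 1 - 2*x.
Note φ(0) = φ(1) = 0, so the boundary term u·φ vanishes.
LHS = ∫_0^1 u(x) φ'(x) dx = ∫_0^1 (-2*x^3 + 3*x^2 + 3*x - 2) dx. Term by term:
  ∫_0^1 -2*x^3 dx = -1/2;  ∫_0^1 3*x^2 dx = 1;  ∫_0^1 3*x dx = 3/2;
  ∫_0^1 -2 dx = -2.
Sum: -1/2 + 1 + 3/2 − 2 = 0.
So LHS = 0.
∫_0^1 v(x) φ(x) dx = ∫_0^1 (-2*x^3 + 3*x^2 - x) dx. Term by term:
  ∫_0^1 -2*x^3 dx = -1/2;  ∫_0^1 3*x^2 dx = 1;  ∫_0^1 -x dx = -1/2.
Sum: -1/2 + 1 − 1/2 = 0.
So RHS = -∫_0^1 v(x) φ(x) dx = 0.
LHS = RHS, so the identity holds for this test φ.
Moreover u is smooth here and v(x) = u'(x) = 2*x - 1 pointwise, so the identity holds for every test function. Hence v is the weak derivative of u.


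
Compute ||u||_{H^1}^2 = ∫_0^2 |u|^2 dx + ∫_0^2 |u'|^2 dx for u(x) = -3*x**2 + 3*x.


||u||_{H^1}^2 = 258/5

The H^1 norm (squared) on an interval (0, L) is
  ||u||_{H^1}^2 = ∫_0^L u(x)^2 dx + ∫_0^L u'(x)^2 dx.
Compute u'(x) = 3 - 6*x.
Then u(x)^2 = 9*x**4 - 18*x**3 + 9*x**2 and u'(x)^2 = 36*x**2 - 36*x + 9.
Integrate each monomial from 0 to 2 using ∫_0^2 c·x^n dx = c·2^(n+1)/(n+1):
  ∫_0^2 u(x)^2 dx = ∫_0^2 (9*x^4 - 18*x^3 + 9*x^2) dx. Term by term:
    ∫_0^2 9*x^4 dx = 288/5;  ∫_0^2 -18*x^3 dx = -72;  ∫_0^2 9*x^2 dx = 24.
  Sum: 288/5 − 72 + 24 = 48/5.
  ∫_0^2 u'(x)^2 dx = ∫_0^2 (36*x^2 - 36*x + 9) dx. Term by term:
    ∫_0^2 36*x^2 dx = 96;  ∫_0^2 -36*x dx = -72;  ∫_0^2 9 dx = 18.
  Sum: 96 − 72 + 18 = 42.
Adding: ||u||_{H^1}^2 = 48/5 + 42 = 258/5.


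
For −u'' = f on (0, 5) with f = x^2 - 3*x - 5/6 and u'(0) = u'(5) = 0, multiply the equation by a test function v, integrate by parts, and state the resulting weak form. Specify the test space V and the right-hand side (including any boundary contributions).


V = H^1(0, 5) (no boundary constraint on v; u is determined up to an additive constant); weak form: ∫_0^5 u'v' dx = ∫_0^5 (x^2 - 3*x - 5/6) v dx for all v ∈ V.

Multiply both sides by a test function v and integrate from 0 to 5:
  ∫_0^5 −u''(x) v(x) dx = ∫_0^5 f(x) v(x) dx.
Integrate the LHS by parts once:
  ∫_0^5 −u'' v dx = −[u'(x) v(x)]_0^5 + ∫_0^5 u'(x) v'(x) dx.
Thus ∫_0^5 u'(x) v'(x) dx = ∫_0^5 f(x) v(x) dx + [u'(x) v(x)]_0^5.
Choose V so that boundary terms are either known or forced to vanish.
u has homogeneous Neumann: u'(0) = u'(5) = 0. So [u' v]_0^5 = 0·v(5) − 0·v(0) = 0 for any v; take V = H^1(0, 5).
Weak formulation: find u (satisfying any essential BC) such that ∫_0^5 u'(x) v'(x) dx = ∫_0^5 f v dx for all v ∈ V (homogeneous Neumann, so boundary terms vanish).
Substituting f(x) = x^2 - 3*x - 5/6, the right-hand side is ∫_0^5 (x^2 - 3*x - 5/6) v dx.
Compatibility check (pure Neumann): taking v ≡ 1 ∈ V gives 0 = ∫_0^5 f dx + (0) − (0), i.e. ∫_0^5 f dx must equal u'(0) − u'(5) = 0. Indeed ∫_0^5 (x^2 - 3*x - 5/6) dx = 0, so the data are compatible. The solution is then unique only up to an additive constant (fix it e.g. by requiring ∫_0^5 u dx = 0).


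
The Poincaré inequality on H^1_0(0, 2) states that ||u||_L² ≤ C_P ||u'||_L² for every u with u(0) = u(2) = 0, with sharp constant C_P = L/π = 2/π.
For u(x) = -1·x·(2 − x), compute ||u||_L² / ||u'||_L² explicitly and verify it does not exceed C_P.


||u||_L² / ||u'||_L² = sqrt(10)/5 < C_P = 2/π.

u(x) = -1·x·(2 − x), so u'(x) = 2*x - 2.
u(x) = -1·x·(2 − x) vanishes at x = 0 and x = 2, so u ∈ H^1_0(0, 2). Differentiate via the product rule and integrate the resulting polynomials term by term.
  ∫_0^2 u² dx = ∫_0^2 (x^4 - 4*x^3 + 4*x^2) dx. Term by term:
    ∫_0^2 x^4 dx = 32/5;  ∫_0^2 -4*x^3 dx = -16;  ∫_0^2 4*x^2 dx = 32/3.
  Sum: 32/5 − 16 + 32/3 = 16/15.
  ∫_0^2 (u')² dx = ∫_0^2 (4*x^2 - 8*x + 4) dx. Term by term:
    ∫_0^2 4*x^2 dx = 32/3;  ∫_0^2 -8*x dx = -16;  ∫_0^2 4 dx = 8.
  Sum: 32/3 − 16 + 8 = 8/3.
∫_0^2 u² dx = 16/15, so ||u||_L² = 4*sqrt(15)/15.
∫_0^2 (u')² dx = 8/3, so ||u'||_L² = 2*sqrt(6)/3.
Ratio ||u||_L² / ||u'||_L² = sqrt(10)/5.
Sharp Poincaré constant on H^1_0(0, 2) is C_P = L/π = 2/π, achieved by sin(π/2·x).
A polynomial bump cannot attain the sharp Poincaré constant (only the first sine eigenfunction does), so the ratio is strictly less than C_P, consistent with ||u||_L² ≤ C_P ||u'||_L².


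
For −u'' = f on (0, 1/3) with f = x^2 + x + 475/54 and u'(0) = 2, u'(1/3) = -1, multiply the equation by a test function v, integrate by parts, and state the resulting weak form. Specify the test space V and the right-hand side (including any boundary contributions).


V = H^1(0, 1/3) (v unrestricted at boundary; u is determined up to an additive constant); weak form: ∫_0^1/3 u'v' dx = ∫_0^1/3 (x^2 + x + 475/54) v dx − v(1/3) − 2·v(0) for all v ∈ V.

Multiply both sides by a test function v and integrate from 0 to 1/3:
  ∫_0^1/3 −u''(x) v(x) dx = ∫_0^1/3 f(x) v(x) dx.
Integrate the LHS by parts once:
  ∫_0^1/3 −u'' v dx = −[u'(x) v(x)]_0^1/3 + ∫_0^1/3 u'(x) v'(x) dx.
Thus ∫_0^1/3 u'(x) v'(x) dx = ∫_0^1/3 f(x) v(x) dx + [u'(x) v(x)]_0^1/3.
Choose V so that boundary terms are either known or forced to vanish.
u has inhomogeneous Neumann u'(0) = 2, u'(1/3) = -1. [u' v]_0^1/3 = (-1)·v(1/3) − (2)·v(0) = − v(1/3) − 2·v(0). Take V = H^1(0, 1/3); boundary term becomes part of RHS.
Weak formulation: find u (satisfying any essential BC) such that ∫_0^1/3 u'(x) v'(x) dx = ∫_0^1/3 f v dx − v(1/3) − 2·v(0) for all v ∈ V (Neumann data are natural BCs: they enter the RHS as boundary terms).
Substituting f(x) = x^2 + x + 475/54, the right-hand side is ∫_0^1/3 (x^2 + x + 475/54) v dx − v(1/3) − 2·v(0).
Compatibility check (pure Neumann): taking v ≡ 1 ∈ V gives 0 = ∫_0^1/3 f dx + (-1) − (2), i.e. ∫_0^1/3 f dx must equal u'(0) − u'(1/3) = 3. Indeed ∫_0^1/3 (x^2 + x + 475/54) dx = 3, so the data are compatible. The solution is then unique only up to an additive constant (fix it e.g. by requiring ∫_0^1/3 u dx = 0).


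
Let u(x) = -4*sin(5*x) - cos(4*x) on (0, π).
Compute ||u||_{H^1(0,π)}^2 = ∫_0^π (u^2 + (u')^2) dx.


||u||_{H^1(0,π)}^2 = 1360/9 + 433*π/2

u'(x) = 4*sin(4*x) - 20*cos(5*x).
Expand u² and (u')² and integrate term by term on (0, π), using: for integers n ≥ 1, ∫_0^π sin²(nx) dx = ∫_0^π cos²(nx) dx = π/2; for n ≠ n', ∫_0^π sin(nx)sin(n'x) dx = ∫_0^π cos(nx)cos(n'x) dx = 0; and by product-to-sum, ∫_0^π sin(nx)cos(n'x) dx = ½∫_0^π [sin((n+n')x) + sin((n−n')x)] dx, which is 0 when n+n' is even and 2n/(n²−n'²) when n+n' is odd (it need not vanish on (0, π)).
  u² squared terms: (-1)²·∫cos(4x)² dx = 1·π/2 = π/2;  (-4)²·∫sin(5x)² dx = 16·π/2 = 8*π.
  u² cross terms: 2·(-1)·(-4)·∫cos(4x)·sin(5x) dx = 8·(10/9) = 80/9.
  So ∫_0^π u² dx = π/2 + 8*π + 80/9 = 80/9 + 17*π/2.
  (u')² squared terms: (-20)²·∫cos(5x)² dx = 400·π/2 = 200*π;  (4)²·∫sin(4x)² dx = 16·π/2 = 8*π.
  (u')² cross terms: 2·(-20)·(4)·∫cos(5x)·sin(4x) dx = -160·(-8/9) = 1280/9.
  So ∫_0^π (u')² dx = 200*π + 8*π + 1280/9 = 1280/9 + 208*π.
||u||_{H^1}^2 = (80/9 + 17*π/2) + (1280/9 + 208*π) = 1360/9 + 433*π/2.


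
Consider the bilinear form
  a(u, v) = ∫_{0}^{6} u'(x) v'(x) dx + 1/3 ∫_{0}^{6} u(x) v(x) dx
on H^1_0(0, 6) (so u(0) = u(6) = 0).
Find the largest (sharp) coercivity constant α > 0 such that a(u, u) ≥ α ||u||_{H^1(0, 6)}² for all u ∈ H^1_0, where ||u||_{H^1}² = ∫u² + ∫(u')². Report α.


α = (π^2 + 12)/(π^2 + 36)

Coercivity of a(·,·) on H^1_0(0, 6) means a(u, u) ≥ α ||u||_{H^1}² for every u ∈ H^1_0.
The interval has length L = 6, and Poincaré/coercivity depend only on L. Here a(u, u) = ∫(u')² + (1/3)·∫u².
Here 0 < c = 1/3 < 1. The condition a(u,u) ≥ α||u||_{H^1}² reads (1−α)∫(u')² ≥ (α−c)∫u². Any admissible α is ≤ 1 (rapidly oscillating u have ∫u²/∫(u')² → 0), and α = 1 would force 0 ≥ (1−c)∫u², impossible since c < 1; so 1−α > 0. By the sharp Poincaré inequality on H^1_0 of an interval of length L, ∫(u')² ≥ (π/L)²∫u² with equality for the first sine mode sin(π(x−x₀)/L) (x₀ the left endpoint), so the inequality holds for all u iff (1−α)(π/L)² ≥ α − c, i.e. α ≤ ((π/L)² + c)/((π/L)² + 1) = (1 + c(L/π)²)/(1 + (L/π)²). With (π/L)² = π^2/36 and c = 1/3, the largest admissible constant is α = ((π/L)² + c)/((π/L)² + 1).
Simplifying, α = (π^2 + 12)/(π^2 + 36).


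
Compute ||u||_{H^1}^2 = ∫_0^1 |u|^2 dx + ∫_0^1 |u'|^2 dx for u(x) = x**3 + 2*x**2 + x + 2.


||u||_{H^1}^2 = 232/7

The H^1 norm (squared) on an interval (0, L) is
  ||u||_{H^1}^2 = ∫_0^L u(x)^2 dx + ∫_0^L u'(x)^2 dx.
Compute u'(x) = 3*x**2 + 4*x + 1.
Then u(x)^2 = x**6 + 4*x**5 + 6*x**4 + 8*x**3 + 9*x**2 + 4*x + 4 and u'(x)^2 = 9*x**4 + 24*x**3 + 22*x**2 + 8*x + 1.
Integrate each monomial from 0 to 1 using ∫_0^1 c·x^n dx = c·1^(n+1)/(n+1):
  ∫_0^1 u(x)^2 dx = ∫_0^1 (x^6 + 4*x^5 + 6*x^4 + 8*x^3 + 9*x^2 + 4*x + 4) dx. Term by term:
    ∫_0^1 x^6 dx = 1/7;  ∫_0^1 4*x^5 dx = 2/3;  ∫_0^1 6*x^4 dx = 6/5;
    ∫_0^1 8*x^3 dx = 2;  ∫_0^1 9*x^2 dx = 3;  ∫_0^1 4*x dx = 2;
    ∫_0^1 4 dx = 4.
  Sum: 1/7 + 2/3 + 6/5 + 2 + 3 + 2 + 4 = 1366/105.
  ∫_0^1 u'(x)^2 dx = ∫_0^1 (9*x^4 + 24*x^3 + 22*x^2 + 8*x + 1) dx. Term by term:
    ∫_0^1 9*x^4 dx = 9/5;  ∫_0^1 24*x^3 dx = 6;  ∫_0^1 22*x^2 dx = 22/3;
    ∫_0^1 8*x dx = 4;  ∫_0^1 1 dx = 1.
  Sum: 9/5 + 6 + 22/3 + 4 + 1 = 302/15.
Adding: ||u||_{H^1}^2 = 1366/105 + 302/15 = 232/7.


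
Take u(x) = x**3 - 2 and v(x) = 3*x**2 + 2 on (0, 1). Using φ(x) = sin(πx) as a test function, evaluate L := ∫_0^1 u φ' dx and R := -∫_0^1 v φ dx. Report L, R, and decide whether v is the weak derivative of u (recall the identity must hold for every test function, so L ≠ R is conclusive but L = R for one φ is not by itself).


LHS = -3/π + 12/π^3, RHS = -7/π + 12/π^3. No, v is not the weak derivative of u.

u(x) = x**3 - 2, classical derivative u'(x) = 3*x**2.
φ(x) = sin(πx), so φ'(x) = π*cos(π*x).
Note φ(0) = φ(1) = 0, so the boundary term u·φ vanishes.
LHS = ∫_0^1 u(x) φ'(x) dx = ∫_0^1 (π*x^3*cos(π*x) - 2*π*cos(π*x)) dx. Term by term:
  ∫_0^1 -2*π*cos(π*x) dx = 0;  ∫_0^1 π*x^3*cos(π*x) dx = -3/π + 12/π^3.
Sum: 0 + -3/π + 12/π^3 = -3/π + 12/π^3.
So LHS = -3/π + 12/π^3.
∫_0^1 v(x) φ(x) dx = ∫_0^1 (3*x^2*sin(π*x) + 2*sin(π*x)) dx. Term by term:
  ∫_0^1 2*sin(π*x) dx = 4/π;  ∫_0^1 3*x^2*sin(π*x) dx = -12/π^3 + 3/π.
Sum: 4/π + -12/π^3 + 3/π = -12/π^3 + 7/π.
So RHS = -∫_0^1 v(x) φ(x) dx = -7/π + 12/π^3.
LHS − RHS = 4/π ≠ 0, so the identity fails.
(For a valid weak derivative the identity must hold for EVERY test function, in particular this one. The failure shows v is NOT the weak derivative of u.)
Correct weak derivative would be u'(x) = 3*x**2.


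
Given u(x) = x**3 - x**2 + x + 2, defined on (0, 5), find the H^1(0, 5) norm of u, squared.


||u||_{H^1}^2 = 512675/42

The H^1 norm (squared) on an interval (0, L) is
  ||u||_{H^1}^2 = ∫_0^L u(x)^2 dx + ∫_0^L u'(x)^2 dx.
Compute u'(x) = 3*x**2 - 2*x + 1.
Then u(x)^2 = x**6 - 2*x**5 + 3*x**4 + 2*x**3 - 3*x**2 + 4*x + 4 and u'(x)^2 = 9*x**4 - 12*x**3 + 10*x**2 - 4*x + 1.
Integrate each monomial from 0 to 5 using ∫_0^5 c·x^n dx = c·5^(n+1)/(n+1):
  ∫_0^5 u(x)^2 dx = ∫_0^5 (x^6 - 2*x^5 + 3*x^4 + 2*x^3 - 3*x^2 + 4*x + 4) dx. Term by term:
    ∫_0^5 x^6 dx = 78125/7;  ∫_0^5 -2*x^5 dx = -15625/3;  ∫_0^5 3*x^4 dx = 1875;
    ∫_0^5 2*x^3 dx = 625/2;  ∫_0^5 -3*x^2 dx = -125;  ∫_0^5 4*x dx = 50;
    ∫_0^5 4 dx = 20.
  Sum: 78125/7 − 15625/3 + 1875 + 625/2 − 125 + 50 + 20 = 339565/42.
  ∫_0^5 u'(x)^2 dx = ∫_0^5 (9*x^4 - 12*x^3 + 10*x^2 - 4*x + 1) dx. Term by term:
    ∫_0^5 9*x^4 dx = 5625;  ∫_0^5 -12*x^3 dx = -1875;  ∫_0^5 10*x^2 dx = 1250/3;
    ∫_0^5 -4*x dx = -50;  ∫_0^5 1 dx = 5.
  Sum: 5625 − 1875 + 1250/3 − 50 + 5 = 12365/3.
Adding: ||u||_{H^1}^2 = 339565/42 + 12365/3 = 512675/42.


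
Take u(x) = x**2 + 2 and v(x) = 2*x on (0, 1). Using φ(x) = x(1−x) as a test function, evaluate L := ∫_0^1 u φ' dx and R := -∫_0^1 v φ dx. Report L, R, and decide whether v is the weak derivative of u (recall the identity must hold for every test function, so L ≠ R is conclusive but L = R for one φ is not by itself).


LHS = -1/6, RHS = -1/6. Yes, v = u' weakly.

u(x) = x**2 + 2, classical derivative u'(x) = 2*x.
φ(x) = x(1−x), so φ'(x) = 1 - 2*x.
Note φ(0) = φ(1) = 0, so the boundary term u·φ vanishes.
LHS = ∫_0^1 u(x) φ'(x) dx = ∫_0^1 (-2*x^3 + x^2 - 4*x + 2) dx. Term by term:
  ∫_0^1 -2*x^3 dx = -1/2;  ∫_0^1 x^2 dx = 1/3;  ∫_0^1 -4*x dx = -2;
  ∫_0^1 2 dx = 2.
Sum: -1/2 + 1/3 − 2 + 2 = -1/6.
So LHS = -1/6.
∫_0^1 v(x) φ(x) dx = ∫_0^1 (-2*x^3 + 2*x^2) dx. Term by term:
  ∫_0^1 -2*x^3 dx = -1/2;  ∫_0^1 2*x^2 dx = 2/3.
Sum: -1/2 + 2/3 = 1/6.
So RHS = -∫_0^1 v(x) φ(x) dx = -1/6.
LHS = RHS, so the identity holds for this test φ.
Moreover u is smooth here and v(x) = u'(x) = 2*x pointwise, so the identity holds for every test function. Hence v is the weak derivative of u.


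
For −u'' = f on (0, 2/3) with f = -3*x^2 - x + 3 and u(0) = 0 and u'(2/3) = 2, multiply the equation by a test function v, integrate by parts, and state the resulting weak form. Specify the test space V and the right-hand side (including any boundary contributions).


V = {v ∈ H^1(0, 2/3) : v(0) = 0} (test functions vanish at x = 0 where u is specified); weak form: ∫_0^2/3 u'v' dx = ∫_0^2/3 (-3*x^2 - x + 3) v dx + 2·v(2/3) for all v ∈ V.

Multiply both sides by a test function v and integrate from 0 to 2/3:
  ∫_0^2/3 −u''(x) v(x) dx = ∫_0^2/3 f(x) v(x) dx.
Integrate the LHS by parts once:
  ∫_0^2/3 −u'' v dx = −[u'(x) v(x)]_0^2/3 + ∫_0^2/3 u'(x) v'(x) dx.
Thus ∫_0^2/3 u'(x) v'(x) dx = ∫_0^2/3 f(x) v(x) dx + [u'(x) v(x)]_0^2/3.
Choose V so that boundary terms are either known or forced to vanish.
Mixed BC: u(0) = 0 (Dirichlet) and u'(2/3) = 2 (Neumann). Define V = {v ∈ H^1(0, 2/3) : v(0) = 0}. Then [u' v]_0^2/3 = u'(2/3)·v(2/3) − u'(0)·0 = 2·v(2/3).
Weak formulation: find u (satisfying any essential BC) such that ∫_0^2/3 u'(x) v'(x) dx = ∫_0^2/3 f v dx + 2·v(2/3) for all v ∈ V (Dirichlet at 0 absorbed into V; Neumann datum at x = 2/3 contributes the boundary term).
Substituting f(x) = -3*x^2 - x + 3, the right-hand side is ∫_0^2/3 (-3*x^2 - x + 3) v dx + 2·v(2/3).


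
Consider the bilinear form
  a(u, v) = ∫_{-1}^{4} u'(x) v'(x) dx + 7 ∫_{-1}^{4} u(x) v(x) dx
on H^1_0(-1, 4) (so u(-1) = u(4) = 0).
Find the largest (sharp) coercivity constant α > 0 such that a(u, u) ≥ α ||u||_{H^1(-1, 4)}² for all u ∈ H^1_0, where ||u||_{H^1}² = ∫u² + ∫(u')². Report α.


α = 1

Coercivity of a(·,·) on H^1_0(-1, 4) means a(u, u) ≥ α ||u||_{H^1}² for every u ∈ H^1_0.
The interval has length L = 5, and Poincaré/coercivity depend only on L. Here a(u, u) = ∫(u')² + (7)·∫u².
Here c = 7 ≥ 1, so a(u,u) = ∫(u')² + c∫u² ≥ ∫(u')² + ∫u² = ||u||_{H^1}², i.e. α = 1 works. No larger α is possible: a(u,u) ≥ α||u||_{H^1}² means (1−α)∫(u')² ≥ (α−c)∫u², and for the modes u_n = sin(nπ(x−x₀)/L) (x₀ the left endpoint) one has ∫u_n²/∫(u_n')² = (L/(nπ))² → 0, so a(u_n,u_n)/||u_n||_{H^1}² → 1. Hence the optimal constant is α = 1.
Therefore α = 1.


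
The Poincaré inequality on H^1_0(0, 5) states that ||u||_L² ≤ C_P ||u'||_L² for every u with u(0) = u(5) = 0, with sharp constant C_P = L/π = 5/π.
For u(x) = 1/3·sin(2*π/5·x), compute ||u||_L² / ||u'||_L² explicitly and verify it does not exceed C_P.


||u||_L² / ||u'||_L² = 5/(2*π) < C_P = 5/π.

u(x) = 1/3·sin(2*π/5·x), so u'(x) = 2*π*cos(2*π*x/5)/15.
Writing u(x) = A·sin(kπx/L) with A = 1/3 and k = 2, use ∫_0^L sin²(kπx/L) dx = L/2 and ∫_0^L cos²(kπx/L) dx = L/2.
u² = 1/9·sin²(2*π/5·x) and (u')² = 4*π^2/225·cos²(2*π/5·x), and each of sin², cos² integrates to L/2 = 5/2 over (0, 5).
∫_0^5 u² dx = 5/18, so ||u||_L² = sqrt(10)/6.
∫_0^5 (u')² dx = 2*π^2/45, so ||u'||_L² = sqrt(10)*π/15.
Ratio ||u||_L² / ||u'||_L² = 5/(2*π).
Sharp Poincaré constant on H^1_0(0, 5) is C_P = L/π = 5/π, achieved by sin(π/5·x).
This is the k = 2 harmonic; the ratio L/(kπ) is strictly less than C_P = L/π, consistent with the sharp inequality ||u||_L² ≤ C_P ||u'||_L².


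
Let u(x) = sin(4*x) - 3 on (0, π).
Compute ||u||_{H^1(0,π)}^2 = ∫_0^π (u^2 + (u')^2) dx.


||u||_{H^1(0,π)}^2 = 35*π/2

u'(x) = 4*cos(4*x).
Expand u² and (u')² and integrate term by term on (0, π), using: for integers n ≥ 1, ∫_0^π sin²(nx) dx = ∫_0^π cos²(nx) dx = π/2; for n ≠ n', ∫_0^π sin(nx)sin(n'x) dx = ∫_0^π cos(nx)cos(n'x) dx = 0; and by product-to-sum, ∫_0^π sin(nx)cos(n'x) dx = ½∫_0^π [sin((n+n')x) + sin((n−n')x)] dx, which is 0 when n+n' is even and 2n/(n²−n'²) when n+n' is odd (it need not vanish on (0, π)). For the constant mode: ∫_0^π 1 dx = π, ∫_0^π cos(nx) dx = 0, ∫_0^π sin(nx) dx = (1−(−1)^n)/n.
  u² squared terms: (-3)²·∫1 dx = 9·π = 9*π;  (1)²·∫sin(4x)² dx = 1·π/2 = π/2.
  u² cross terms: 2·(-3)·(1)·∫1·sin(4x) dx = -6·(0) = 0.
  So ∫_0^π u² dx = 9*π + π/2 + 0 = 19*π/2.
  (u')² squared terms: (4)²·∫cos(4x)² dx = 16·π/2 = 8*π.
  So ∫_0^π (u')² dx = 8*π.
||u||_{H^1}^2 = (19*π/2) + (8*π) = 35*π/2.


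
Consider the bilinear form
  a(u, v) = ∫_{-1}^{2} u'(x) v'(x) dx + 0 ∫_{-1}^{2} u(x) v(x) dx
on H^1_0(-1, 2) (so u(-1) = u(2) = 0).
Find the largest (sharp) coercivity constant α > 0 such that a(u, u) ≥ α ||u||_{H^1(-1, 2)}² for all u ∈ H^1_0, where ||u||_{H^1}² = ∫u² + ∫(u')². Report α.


α = π^2/(9 + π^2)

Coercivity of a(·,·) on H^1_0(-1, 2) means a(u, u) ≥ α ||u||_{H^1}² for every u ∈ H^1_0.
The interval has length L = 3, and Poincaré/coercivity depend only on L. Here a(u, u) = ∫(u')² + (0)·∫u².
Here c = 0, so a(u,u) = ∫(u')² alone. The condition a(u,u) ≥ α||u||_{H^1}² reads (1−α)∫(u')² ≥ (α−c)∫u². Any admissible α is ≤ 1 (rapidly oscillating u have ∫u²/∫(u')² → 0), and α = 1 would force 0 ≥ (1−c)∫u², impossible since c < 1; so 1−α > 0. By the sharp Poincaré inequality on H^1_0 of an interval of length L, ∫(u')² ≥ (π/L)²∫u² with equality for the first sine mode sin(π(x−x₀)/L) (x₀ the left endpoint), so the inequality holds for all u iff (1−α)(π/L)² ≥ α − c, i.e. α ≤ ((π/L)² + c)/((π/L)² + 1) = (1 + c(L/π)²)/(1 + (L/π)²). (Direct route, valid since c ≤ 0: Poincaré gives c∫u² ≥ c(L/π)²∫(u')², so a(u,u) ≥ (1 + c(L/π)²)∫(u')², while ||u||_{H^1}² ≤ (1 + (L/π)²)∫(u')²; dividing yields the same α.) With (π/L)² = π^2/9 and c = 0, the largest admissible constant is α = ((π/L)² + c)/((π/L)² + 1).
Simplifying, α = π^2/(9 + π^2).


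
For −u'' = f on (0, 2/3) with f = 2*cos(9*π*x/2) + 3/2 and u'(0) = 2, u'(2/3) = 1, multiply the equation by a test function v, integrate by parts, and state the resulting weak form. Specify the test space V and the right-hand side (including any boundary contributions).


V = H^1(0, 2/3) (v unrestricted at boundary; u is determined up to an additive constant); weak form: ∫_0^2/3 u'v' dx = ∫_0^2/3 (2*cos(9*π*x/2) + 3/2) v dx + v(2/3) − 2·v(0) for all v ∈ V.

Multiply both sides by a test function v and integrate from 0 to 2/3:
  ∫_0^2/3 −u''(x) v(x) dx = ∫_0^2/3 f(x) v(x) dx.
Integrate the LHS by parts once:
  ∫_0^2/3 −u'' v dx = −[u'(x) v(x)]_0^2/3 + ∫_0^2/3 u'(x) v'(x) dx.
Thus ∫_0^2/3 u'(x) v'(x) dx = ∫_0^2/3 f(x) v(x) dx + [u'(x) v(x)]_0^2/3.
Choose V so that boundary terms are either known or forced to vanish.
u has inhomogeneous Neumann u'(0) = 2, u'(2/3) = 1. [u' v]_0^2/3 = (1)·v(2/3) − (2)·v(0) = v(2/3) − 2·v(0). Take V = H^1(0, 2/3); boundary term becomes part of RHS.
Weak formulation: find u (satisfying any essential BC) such that ∫_0^2/3 u'(x) v'(x) dx = ∫_0^2/3 f v dx + v(2/3) − 2·v(0) for all v ∈ V (Neumann data are natural BCs: they enter the RHS as boundary terms).
Substituting f(x) = 2*cos(9*π*x/2) + 3/2, the right-hand side is ∫_0^2/3 (2*cos(9*π*x/2) + 3/2) v dx + v(2/3) − 2·v(0).
Compatibility check (pure Neumann): taking v ≡ 1 ∈ V gives 0 = ∫_0^2/3 f dx + (1) − (2), i.e. ∫_0^2/3 f dx must equal u'(0) − u'(2/3) = 1. Indeed ∫_0^2/3 (2*cos(9*π*x/2) + 3/2) dx = 1, so the data are compatible. The solution is then unique only up to an additive constant (fix it e.g. by requiring ∫_0^2/3 u dx = 0).


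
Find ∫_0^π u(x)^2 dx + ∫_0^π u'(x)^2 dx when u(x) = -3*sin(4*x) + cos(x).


||u||_{H^1(0,π)}^2 = -32/5 + 155*π/2

u'(x) = -sin(x) - 12*cos(4*x).
Expand u² and (u')² and integrate term by term on (0, π), using: for integers n ≥ 1, ∫_0^π sin²(nx) dx = ∫_0^π cos²(nx) dx = π/2; for n ≠ n', ∫_0^π sin(nx)sin(n'x) dx = ∫_0^π cos(nx)cos(n'x) dx = 0; and by product-to-sum, ∫_0^π sin(nx)cos(n'x) dx = ½∫_0^π [sin((n+n')x) + sin((n−n')x)] dx, which is 0 when n+n' is even and 2n/(n²−n'²) when n+n' is odd (it need not vanish on (0, π)).
  u² squared terms: (-3)²·∫sin(4x)² dx = 9·π/2 = 9*π/2;  (1)²·∫cos(x)² dx = 1·π/2 = π/2.
  u² cross terms: 2·(-3)·(1)·∫sin(4x)·cos(x) dx = -6·(8/15) = -16/5.
  So ∫_0^π u² dx = 9*π/2 + π/2 − 16/5 = -16/5 + 5*π.
  (u')² squared terms: (-1)²·∫sin(x)² dx = 1·π/2 = π/2;  (-12)²·∫cos(4x)² dx = 144·π/2 = 72*π.
  (u')² cross terms: 2·(-1)·(-12)·∫sin(x)·cos(4x) dx = 24·(-2/15) = -16/5.
  So ∫_0^π (u')² dx = π/2 + 72*π − 16/5 = -16/5 + 145*π/2.
||u||_{H^1}^2 = (-16/5 + 5*π) + (-16/5 + 145*π/2) = -32/5 + 155*π/2.


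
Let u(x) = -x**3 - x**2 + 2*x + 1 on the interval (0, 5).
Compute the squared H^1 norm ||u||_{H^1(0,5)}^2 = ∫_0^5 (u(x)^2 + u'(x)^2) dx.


||u||_{H^1}^2 = 872825/42

The H^1 norm (squared) on an interval (0, L) is
  ||u||_{H^1}^2 = ∫_0^L u(x)^2 dx + ∫_0^L u'(x)^2 dx.
Compute u'(x) = -3*x**2 - 2*x + 2.
Then u(x)^2 = x**6 + 2*x**5 - 3*x**4 - 6*x**3 + 2*x**2 + 4*x + 1 and u'(x)^2 = 9*x**4 + 12*x**3 - 8*x**2 - 8*x + 4.
Integrate each monomial from 0 to 5 using ∫_0^5 c·x^n dx = c·5^(n+1)/(n+1):
  ∫_0^5 u(x)^2 dx = ∫_0^5 (x^6 + 2*x^5 - 3*x^4 - 6*x^3 + 2*x^2 + 4*x + 1) dx. Term by term:
    ∫_0^5 x^6 dx = 78125/7;  ∫_0^5 2*x^5 dx = 15625/3;  ∫_0^5 -3*x^4 dx = -1875;
    ∫_0^5 -6*x^3 dx = -1875/2;  ∫_0^5 2*x^2 dx = 250/3;  ∫_0^5 4*x dx = 50;
    ∫_0^5 1 dx = 5.
  Sum: 78125/7 + 15625/3 − 1875 − 1875/2 + 250/3 + 50 + 5 = 575185/42.
  ∫_0^5 u'(x)^2 dx = ∫_0^5 (9*x^4 + 12*x^3 - 8*x^2 - 8*x + 4) dx. Term by term:
    ∫_0^5 9*x^4 dx = 5625;  ∫_0^5 12*x^3 dx = 1875;  ∫_0^5 -8*x^2 dx = -1000/3;
    ∫_0^5 -8*x dx = -100;  ∫_0^5 4 dx = 20.
  Sum: 5625 + 1875 − 1000/3 − 100 + 20 = 21260/3.
Adding: ||u||_{H^1}^2 = 575185/42 + 21260/3 = 872825/42.


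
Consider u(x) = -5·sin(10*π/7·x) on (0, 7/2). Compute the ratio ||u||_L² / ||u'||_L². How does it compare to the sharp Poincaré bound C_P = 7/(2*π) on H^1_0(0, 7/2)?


||u||_L² / ||u'||_L² = 7/(10*π) < C_P = 7/(2*π).

u(x) = -5·sin(10*π/7·x), so u'(x) = -50*π*cos(10*π*x/7)/7.
Writing u(x) = A·sin(kπx/L) with A = -5 and k = 5, use ∫_0^L sin²(kπx/L) dx = L/2 and ∫_0^L cos²(kπx/L) dx = L/2.
u² = 25·sin²(10*π/7·x) and (u')² = 2500*π^2/49·cos²(10*π/7·x), and each of sin², cos² integrates to L/2 = 7/4 over (0, 7/2).
∫_0^7/2 u² dx = 175/4, so ||u||_L² = 5*sqrt(7)/2.
∫_0^7/2 (u')² dx = 625*π^2/7, so ||u'||_L² = 25*sqrt(7)*π/7.
Ratio ||u||_L² / ||u'||_L² = 7/(10*π).
Sharp Poincaré constant on H^1_0(0, 7/2) is C_P = L/π = 7/(2*π), achieved by sin(2*π/7·x).
This is the k = 5 harmonic; the ratio L/(kπ) is strictly less than C_P = L/π, consistent with the sharp inequality ||u||_L² ≤ C_P ||u'||_L².


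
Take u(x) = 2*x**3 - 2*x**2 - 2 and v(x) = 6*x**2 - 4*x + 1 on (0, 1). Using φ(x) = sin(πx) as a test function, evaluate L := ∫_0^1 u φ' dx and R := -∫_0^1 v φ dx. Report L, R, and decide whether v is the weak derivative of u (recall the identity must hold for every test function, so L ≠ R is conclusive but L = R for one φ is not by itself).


LHS = -2/π + 24/π^3, RHS = -4/π + 24/π^3. No, v is not the weak derivative of u.

u(x) = 2*x**3 - 2*x**2 - 2, classical derivative u'(x) = 6*x**2 - 4*x.
φ(x) = sin(πx), so φ'(x) = π*cos(π*x).
Note φ(0) = φ(1) = 0, so the boundary term u·φ vanishes.
LHS = ∫_0^1 u(x) φ'(x) dx = ∫_0^1 (2*π*x^3*cos(π*x) - 2*π*x^2*cos(π*x) - 2*π*cos(π*x)) dx. Term by term:
  ∫_0^1 -2*π*cos(π*x) dx = 0;  ∫_0^1 -2*π*x^2*cos(π*x) dx = 4/π;  ∫_0^1 2*π*x^3*cos(π*x) dx = -6/π + 24/π^3.
Sum: 0 + 4/π + -6/π + 24/π^3 = -2/π + 24/π^3.
So LHS = -2/π + 24/π^3.
∫_0^1 v(x) φ(x) dx = ∫_0^1 (6*x^2*sin(π*x) - 4*x*sin(π*x) + sin(π*x)) dx. Term by term:
  ∫_0^1 -4*x*sin(π*x) dx = -4/π;  ∫_0^1 6*x^2*sin(π*x) dx = -24/π^3 + 6/π;  ∫_0^1 sin(π*x) dx = 2/π.
Sum: -4/π + -24/π^3 + 6/π + 2/π = -24/π^3 + 4/π.
So RHS = -∫_0^1 v(x) φ(x) dx = -4/π + 24/π^3.
LHS − RHS = 2/π ≠ 0, so the identity fails.
(For a valid weak derivative the identity must hold for EVERY test function, in particular this one. The failure shows v is NOT the weak derivative of u.)
Correct weak derivative would be u'(x) = 6*x**2 - 4*x.


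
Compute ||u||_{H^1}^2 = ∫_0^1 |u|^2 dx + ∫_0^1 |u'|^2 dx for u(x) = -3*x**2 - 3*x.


||u||_{H^1}^2 = 483/10

The H^1 norm (squared) on an interval (0, L) is
  ||u||_{H^1}^2 = ∫_0^L u(x)^2 dx + ∫_0^L u'(x)^2 dx.
Compute u'(x) = -6*x - 3.
Then u(x)^2 = 9*x**4 + 18*x**3 + 9*x**2 and u'(x)^2 = 36*x**2 + 36*x + 9.
Integrate each monomial from 0 to 1 using ∫_0^1 c·x^n dx = c·1^(n+1)/(n+1):
  ∫_0^1 u(x)^2 dx = ∫_0^1 (9*x^4 + 18*x^3 + 9*x^2) dx. Term by term:
    ∫_0^1 9*x^4 dx = 9/5;  ∫_0^1 18*x^3 dx = 9/2;  ∫_0^1 9*x^2 dx = 3.
  Sum: 9/5 + 9/2 + 3 = 93/10.
  ∫_0^1 u'(x)^2 dx = ∫_0^1 (36*x^2 + 36*x + 9) dx. Term by term:
    ∫_0^1 36*x^2 dx = 12;  ∫_0^1 36*x dx = 18;  ∫_0^1 9 dx = 9.
  Sum: 12 + 18 + 9 = 39.
Adding: ||u||_{H^1}^2 = 93/10 + 39 = 483/10.


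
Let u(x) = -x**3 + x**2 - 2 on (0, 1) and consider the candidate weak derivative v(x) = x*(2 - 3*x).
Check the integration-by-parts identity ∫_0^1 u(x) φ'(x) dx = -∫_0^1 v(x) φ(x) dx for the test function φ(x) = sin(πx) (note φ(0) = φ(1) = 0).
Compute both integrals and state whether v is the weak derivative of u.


LHS = (-12 + π^2)/π^3, RHS = (-12 + π^2)/π^3. Yes, v = u' weakly.

u(x) = -x**3 + x**2 - 2, classical derivative u'(x) = -3*x**2 + 2*x.
φ(x) = sin(πx), so φ'(x) = π*cos(π*x).
Note φ(0) = φ(1) = 0, so the boundary term u·φ vanishes.
LHS = ∫_0^1 u(x) φ'(x) dx = ∫_0^1 (-π*x^3*cos(π*x) + π*x^2*cos(π*x) - 2*π*cos(π*x)) dx. Term by term:
  ∫_0^1 -2*π*cos(π*x) dx = 0;  ∫_0^1 π*x^2*cos(π*x) dx = -2/π;  ∫_0^1 -π*x^3*cos(π*x) dx = -12/π^3 + 3/π.
Sum: 0 − 2/π + -12/π^3 + 3/π = (-12 + π^2)/π^3.
So LHS = (-12 + π^2)/π^3.
∫_0^1 v(x) φ(x) dx = ∫_0^1 (-3*x^2*sin(π*x) + 2*x*sin(π*x)) dx. Term by term:
  ∫_0^1 -3*x^2*sin(π*x) dx = -3/π + 12/π^3;  ∫_0^1 2*x*sin(π*x) dx = 2/π.
Sum: -3/π + 12/π^3 + 2/π = (12 - π^2)/π^3.
So RHS = -∫_0^1 v(x) φ(x) dx = (-12 + π^2)/π^3.
LHS = RHS, so the identity holds for this test φ.
Moreover u is smooth here and v(x) = u'(x) = -3*x**2 + 2*x pointwise, so the identity holds for every test function. Hence v is the weak derivative of u.


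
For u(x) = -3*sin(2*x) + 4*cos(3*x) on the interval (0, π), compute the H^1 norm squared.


||u||_{H^1(0,π)}^2 = 192 + 205*π/2

u'(x) = -12*sin(3*x) - 6*cos(2*x).
Expand u² and (u')² and integrate term by term on (0, π), using: for integers n ≥ 1, ∫_0^π sin²(nx) dx = ∫_0^π cos²(nx) dx = π/2; for n ≠ n', ∫_0^π sin(nx)sin(n'x) dx = ∫_0^π cos(nx)cos(n'x) dx = 0; and by product-to-sum, ∫_0^π sin(nx)cos(n'x) dx = ½∫_0^π [sin((n+n')x) + sin((n−n')x)] dx, which is 0 when n+n' is even and 2n/(n²−n'²) when n+n' is odd (it need not vanish on (0, π)).
  u² squared terms: (-3)²·∫sin(2x)² dx = 9·π/2 = 9*π/2;  (4)²·∫cos(3x)² dx = 16·π/2 = 8*π.
  u² cross terms: 2·(-3)·(4)·∫sin(2x)·cos(3x) dx = -24·(-4/5) = 96/5.
  So ∫_0^π u² dx = 9*π/2 + 8*π + 96/5 = 96/5 + 25*π/2.
  (u')² squared terms: (-12)²·∫sin(3x)² dx = 144·π/2 = 72*π;  (-6)²·∫cos(2x)² dx = 36·π/2 = 18*π.
  (u')² cross terms: 2·(-12)·(-6)·∫sin(3x)·cos(2x) dx = 144·(6/5) = 864/5.
  So ∫_0^π (u')² dx = 72*π + 18*π + 864/5 = 864/5 + 90*π.
||u||_{H^1}^2 = (96/5 + 25*π/2) + (864/5 + 90*π) = 192 + 205*π/2.


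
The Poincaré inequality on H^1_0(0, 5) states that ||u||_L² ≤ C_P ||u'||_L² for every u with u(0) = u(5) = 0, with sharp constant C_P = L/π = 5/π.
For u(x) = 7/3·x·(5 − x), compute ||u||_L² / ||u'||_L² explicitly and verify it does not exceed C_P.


||u||_L² / ||u'||_L² = sqrt(10)/2 < C_P = 5/π.

u(x) = 7/3·x·(5 − x), so u'(x) = 35/3 - 14*x/3.
u(x) = 7/3·x·(5 − x) vanishes at x = 0 and x = 5, so u ∈ H^1_0(0, 5). Differentiate via the product rule and integrate the resulting polynomials term by term.
  ∫_0^5 u² dx = ∫_0^5 (49*x^4/9 - 490*x^3/9 + 1225*x^2/9) dx. Term by term:
    ∫_0^5 49*x^4/9 dx = 30625/9;  ∫_0^5 -490*x^3/9 dx = -153125/18;  ∫_0^5 1225*x^2/9 dx = 153125/27.
  Sum: 30625/9 − 153125/18 + 153125/27 = 30625/54.
  ∫_0^5 (u')² dx = ∫_0^5 (196*x^2/9 - 980*x/9 + 1225/9) dx. Term by term:
    ∫_0^5 196*x^2/9 dx = 24500/27;  ∫_0^5 -980*x/9 dx = -12250/9;  ∫_0^5 1225/9 dx = 6125/9.
  Sum: 24500/27 − 12250/9 + 6125/9 = 6125/27.
∫_0^5 u² dx = 30625/54, so ||u||_L² = 175*sqrt(6)/18.
∫_0^5 (u')² dx = 6125/27, so ||u'||_L² = 35*sqrt(15)/9.
Ratio ||u||_L² / ||u'||_L² = sqrt(10)/2.
Sharp Poincaré constant on H^1_0(0, 5) is C_P = L/π = 5/π, achieved by sin(π/5·x).
A polynomial bump cannot attain the sharp Poincaré constant (only the first sine eigenfunction does), so the ratio is strictly less than C_P, consistent with ||u||_L² ≤ C_P ||u'||_L².


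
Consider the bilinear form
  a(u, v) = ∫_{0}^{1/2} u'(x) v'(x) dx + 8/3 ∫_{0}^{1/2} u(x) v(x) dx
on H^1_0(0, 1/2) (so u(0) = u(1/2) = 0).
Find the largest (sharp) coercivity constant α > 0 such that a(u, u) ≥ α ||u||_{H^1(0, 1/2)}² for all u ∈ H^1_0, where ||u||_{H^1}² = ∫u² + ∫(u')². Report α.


α = 1

Coercivity of a(·,·) on H^1_0(0, 1/2) means a(u, u) ≥ α ||u||_{H^1}² for every u ∈ H^1_0.
The interval has length L = 1/2, and Poincaré/coercivity depend only on L. Here a(u, u) = ∫(u')² + (8/3)·∫u².
Here c = 8/3 ≥ 1, so a(u,u) = ∫(u')² + c∫u² ≥ ∫(u')² + ∫u² = ||u||_{H^1}², i.e. α = 1 works. No larger α is possible: a(u,u) ≥ α||u||_{H^1}² means (1−α)∫(u')² ≥ (α−c)∫u², and for the modes u_n = sin(nπ(x−x₀)/L) (x₀ the left endpoint) one has ∫u_n²/∫(u_n')² = (L/(nπ))² → 0, so a(u_n,u_n)/||u_n||_{H^1}² → 1. Hence the optimal constant is α = 1.
Therefore α = 1.


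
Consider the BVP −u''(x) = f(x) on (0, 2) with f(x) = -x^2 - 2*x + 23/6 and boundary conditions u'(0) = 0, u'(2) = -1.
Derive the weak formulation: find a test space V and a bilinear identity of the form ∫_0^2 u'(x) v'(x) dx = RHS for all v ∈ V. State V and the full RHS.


V = H^1(0, 2) (v unrestricted at boundary; u is determined up to an additive constant); weak form: ∫_0^2 u'v' dx = ∫_0^2 (-x^2 - 2*x + 23/6) v dx − v(2) for all v ∈ V.

Multiply both sides by a test function v and integrate from 0 to 2:
  ∫_0^2 −u''(x) v(x) dx = ∫_0^2 f(x) v(x) dx.
Integrate the LHS by parts once:
  ∫_0^2 −u'' v dx = −[u'(x) v(x)]_0^2 + ∫_0^2 u'(x) v'(x) dx.
Thus ∫_0^2 u'(x) v'(x) dx = ∫_0^2 f(x) v(x) dx + [u'(x) v(x)]_0^2.
Choose V so that boundary terms are either known or forced to vanish.
u has inhomogeneous Neumann u'(0) = 0, u'(2) = -1. [u' v]_0^2 = (-1)·v(2) − (0)·v(0) = − v(2). Take V = H^1(0, 2); boundary term becomes part of RHS.
Weak formulation: find u (satisfying any essential BC) such that ∫_0^2 u'(x) v'(x) dx = ∫_0^2 f v dx − v(2) for all v ∈ V (Neumann data are natural BCs: they enter the RHS as boundary terms).
Substituting f(x) = -x^2 - 2*x + 23/6, the right-hand side is ∫_0^2 (-x^2 - 2*x + 23/6) v dx − v(2).
Compatibility check (pure Neumann): taking v ≡ 1 ∈ V gives 0 = ∫_0^2 f dx + (-1) − (0), i.e. ∫_0^2 f dx must equal u'(0) − u'(2) = 1. Indeed ∫_0^2 (-x^2 - 2*x + 23/6) dx = 1, so the data are compatible. The solution is then unique only up to an additive constant (fix it e.g. by requiring ∫_0^2 u dx = 0).


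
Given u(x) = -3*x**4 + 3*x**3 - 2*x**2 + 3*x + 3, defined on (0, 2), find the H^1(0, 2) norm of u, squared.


||u||_{H^1}^2 = 119512/105

The H^1 norm (squared) on an interval (0, L) is
  ||u||_{H^1}^2 = ∫_0^L u(x)^2 dx + ∫_0^L u'(x)^2 dx.
Compute u'(x) = -12*x**3 + 9*x**2 - 4*x + 3.
Then u(x)^2 = 9*x**8 - 18*x**7 + 21*x**6 - 30*x**5 + 4*x**4 + 6*x**3 - 3*x**2 + 18*x + 9 and u'(x)^2 = 144*x**6 - 216*x**5 + 177*x**4 - 144*x**3 + 70*x**2 - 24*x + 9.
Integrate each monomial from 0 to 2 using ∫_0^2 c·x^n dx = c·2^(n+1)/(n+1):
  ∫_0^2 u(x)^2 dx = ∫_0^2 (9*x^8 - 18*x^7 + 21*x^6 - 30*x^5 + 4*x^4 + 6*x^3 - 3*x^2 + 18*x + 9) dx. Term by term:
    ∫_0^2 9*x^8 dx = 512;  ∫_0^2 -18*x^7 dx = -576;  ∫_0^2 21*x^6 dx = 384;
    ∫_0^2 -30*x^5 dx = -320;  ∫_0^2 4*x^4 dx = 128/5;  ∫_0^2 6*x^3 dx = 24;
    ∫_0^2 -3*x^2 dx = -8;  ∫_0^2 18*x dx = 36;  ∫_0^2 9 dx = 18.
  Sum: 512 − 576 + 384 − 320 + 128/5 + 24 − 8 + 36 + 18 = 478/5.
  ∫_0^2 u'(x)^2 dx = ∫_0^2 (144*x^6 - 216*x^5 + 177*x^4 - 144*x^3 + 70*x^2 - 24*x + 9) dx. Term by term:
    ∫_0^2 144*x^6 dx = 18432/7;  ∫_0^2 -216*x^5 dx = -2304;  ∫_0^2 177*x^4 dx = 5664/5;
    ∫_0^2 -144*x^3 dx = -576;  ∫_0^2 70*x^2 dx = 560/3;  ∫_0^2 -24*x dx = -48;
    ∫_0^2 9 dx = 18.
  Sum: 18432/7 − 2304 + 5664/5 − 576 + 560/3 − 48 + 18 = 109474/105.
Adding: ||u||_{H^1}^2 = 478/5 + 109474/105 = 119512/105.


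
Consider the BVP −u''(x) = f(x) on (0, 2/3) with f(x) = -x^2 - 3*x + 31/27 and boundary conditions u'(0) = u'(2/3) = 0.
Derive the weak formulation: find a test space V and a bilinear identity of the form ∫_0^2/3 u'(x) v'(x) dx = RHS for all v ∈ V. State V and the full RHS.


V = H^1(0, 2/3) (no boundary constraint on v; u is determined up to an additive constant); weak form: ∫_0^2/3 u'v' dx = ∫_0^2/3 (-x^2 - 3*x + 31/27) v dx for all v ∈ V.

Multiply both sides by a test function v and integrate from 0 to 2/3:
  ∫_0^2/3 −u''(x) v(x) dx = ∫_0^2/3 f(x) v(x) dx.
Integrate the LHS by parts once:
  ∫_0^2/3 −u'' v dx = −[u'(x) v(x)]_0^2/3 + ∫_0^2/3 u'(x) v'(x) dx.
Thus ∫_0^2/3 u'(x) v'(x) dx = ∫_0^2/3 f(x) v(x) dx + [u'(x) v(x)]_0^2/3.
Choose V so that boundary terms are either known or forced to vanish.
u has homogeneous Neumann: u'(0) = u'(2/3) = 0. So [u' v]_0^2/3 = 0·v(2/3) − 0·v(0) = 0 for any v; take V = H^1(0, 2/3).
Weak formulation: find u (satisfying any essential BC) such that ∫_0^2/3 u'(x) v'(x) dx = ∫_0^2/3 f v dx for all v ∈ V (homogeneous Neumann, so boundary terms vanish).
Substituting f(x) = -x^2 - 3*x + 31/27, the right-hand side is ∫_0^2/3 (-x^2 - 3*x + 31/27) v dx.
Compatibility check (pure Neumann): taking v ≡ 1 ∈ V gives 0 = ∫_0^2/3 f dx + (0) − (0), i.e. ∫_0^2/3 f dx must equal u'(0) − u'(2/3) = 0. Indeed ∫_0^2/3 (-x^2 - 3*x + 31/27) dx = 0, so the data are compatible. The solution is then unique only up to an additive constant (fix it e.g. by requiring ∫_0^2/3 u dx = 0).


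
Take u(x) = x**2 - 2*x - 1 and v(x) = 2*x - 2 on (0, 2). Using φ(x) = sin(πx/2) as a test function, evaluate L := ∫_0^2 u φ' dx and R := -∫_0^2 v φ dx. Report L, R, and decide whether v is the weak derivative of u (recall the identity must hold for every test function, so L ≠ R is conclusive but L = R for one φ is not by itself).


LHS = 0, RHS = 0. Yes, v = u' weakly.

u(x) = x**2 - 2*x - 1, classical derivative u'(x) = 2*x - 2.
φ(x) = sin(πx/2), so φ'(x) = π*cos(π*x/2)/2.
Note φ(0) = φ(2) = 0, so the boundary term u·φ vanishes.
LHS = ∫_0^2 u(x) φ'(x) dx = ∫_0^2 (π*x^2*cos(π*x/2)/2 - π*x*cos(π*x/2) - π*cos(π*x/2)/2) dx. Term by term:
  ∫_0^2 -π*cos(π*x/2)/2 dx = 0;  ∫_0^2 π*x^2*cos(π*x/2)/2 dx = -8/π;  ∫_0^2 -π*x*cos(π*x/2) dx = 8/π.
Sum: 0 − 8/π + 8/π = 0.
So LHS = 0.
∫_0^2 v(x) φ(x) dx = ∫_0^2 (2*x*sin(π*x/2) - 2*sin(π*x/2)) dx. Term by term:
  ∫_0^2 -2*sin(π*x/2) dx = -8/π;  ∫_0^2 2*x*sin(π*x/2) dx = 8/π.
Sum: -8/π + 8/π = 0.
So RHS = -∫_0^2 v(x) φ(x) dx = 0.
LHS = RHS, so the identity holds for this test φ.
Moreover u is smooth here and v(x) = u'(x) = 2*x - 2 pointwise, so the identity holds for every test function. Hence v is the weak derivative of u.
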